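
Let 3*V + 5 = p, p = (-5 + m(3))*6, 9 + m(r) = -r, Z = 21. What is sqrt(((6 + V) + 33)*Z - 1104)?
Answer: I*sqrt(1034) ≈ 32.156*I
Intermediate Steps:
m(r) = -9 - r
p = -102 (p = (-5 + (-9 - 1*3))*6 = (-5 + (-9 - 3))*6 = (-5 - 12)*6 = -17*6 = -102)
V = -107/3 (V = -5/3 + (1/3)*(-102) = -5/3 - 34 = -107/3 ≈ -35.667)
sqrt(((6 + V) + 33)*Z - 1104) = sqrt(((6 - 107/3) + 33)*21 - 1104) = sqrt((-89/3 + 33)*21 - 1104) = sqrt((10/3)*21 - 1104) = sqrt(70 - 1104) = sqrt(-1034) = I*sqrt(1034)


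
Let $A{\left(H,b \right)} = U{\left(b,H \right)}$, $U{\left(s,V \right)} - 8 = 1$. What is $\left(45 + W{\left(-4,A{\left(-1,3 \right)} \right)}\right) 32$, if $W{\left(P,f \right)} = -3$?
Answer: $1344$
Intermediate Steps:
$U{\left(s,V \right)} = 9$ ($U{\left(s,V \right)} = 8 + 1 = 9$)
$A{\left(H,b \right)} = 9$
$\left(45 + W{\left(-4,A{\left(-1,3 \right)} \right)}\right) 32 = \left(45 - 3\right) 32 = 42 \cdot 32 = 1344$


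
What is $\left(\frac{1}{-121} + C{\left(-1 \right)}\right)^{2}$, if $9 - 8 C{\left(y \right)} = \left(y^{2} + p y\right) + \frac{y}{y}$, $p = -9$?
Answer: $\frac{15625}{234256} \approx 0.066701$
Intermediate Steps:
$C{\left(y \right)} = 1 - \frac{y^{2}}{8} + \frac{9 y}{8}$ ($C{\left(y \right)} = \frac{9}{8} - \frac{\left(y^{2} - 9 y\right) + \frac{y}{y}}{8} = \frac{9}{8} - \frac{\left(y^{2} - 9 y\right) + 1}{8} = \frac{9}{8} - \frac{1 + y^{2} - 9 y}{8} = \frac{9}{8} - \left(\frac{1}{8} - \frac{9 y}{8} + \frac{y^{2}}{8}\right) = 1 - \frac{y^{2}}{8} + \frac{9 y}{8}$)
$\left(\frac{1}{-121} + C{\left(-1 \right)}\right)^{2} = \left(\frac{1}{-121} + \left(1 - \frac{\left(-1\right)^{2}}{8} + \frac{9}{8} \left(-1\right)\right)\right)^{2} = \left(- \frac{1}{121} - \frac{1}{4}\right)^{2} = \left(- \frac{125}{484}\right)^{2} = \frac{15625}{234256}$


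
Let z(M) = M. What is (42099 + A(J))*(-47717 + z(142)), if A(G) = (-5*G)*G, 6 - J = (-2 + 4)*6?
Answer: -1994296425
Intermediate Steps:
J = -6 (J = 6 - (-2 + 4)*6 = 6 - 2*6 = 6 - 1*12 = 6 - 12 = -6)
A(G) = -5*G²
(42099 + A(J))*(-47717 + z(142)) = (42099 - 5*(-6)²)*(-47717 + 142) = (42099 - 5*36)*(-47575) = (42099 - 180)*(-47575) = 41919*(-47575) = -1994296425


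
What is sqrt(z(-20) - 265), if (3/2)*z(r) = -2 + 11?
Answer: I*sqrt(259) ≈ 16.093*I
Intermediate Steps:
z(r) = 6 (z(r) = 2*(-2 + 11)/3 = (2/3)*9 = 6)
sqrt(z(-20) - 265) = sqrt(6 - 265) = sqrt(-259) = I*sqrt(259)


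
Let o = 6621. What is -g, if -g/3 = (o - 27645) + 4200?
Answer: -50472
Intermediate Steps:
g = 50472 (g = -3*((6621 - 27645) + 4200) = -3*(-21024 + 4200) = -3*(-16824) = 50472)
-g = -1*50472 = -50472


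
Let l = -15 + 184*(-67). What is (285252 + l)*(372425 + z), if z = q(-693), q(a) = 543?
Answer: 101786323912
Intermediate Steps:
z = 543
l = -12343 (l = -15 - 12328 = -12343)
(285252 + l)*(372425 + z) = (285252 - 12343)*(372425 + 543) = 272909*372968 = 101786323912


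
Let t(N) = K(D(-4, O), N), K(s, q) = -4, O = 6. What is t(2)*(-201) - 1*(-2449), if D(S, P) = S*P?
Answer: 3253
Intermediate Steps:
D(S, P) = P*S
t(N) = -4
t(2)*(-201) - 1*(-2449) = -4*(-201) - 1*(-2449) = 804 + 2449 = 3253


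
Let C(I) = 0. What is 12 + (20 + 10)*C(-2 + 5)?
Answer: 12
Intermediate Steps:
12 + (20 + 10)*C(-2 + 5) = 12 + (20 + 10)*0 = 12 + 30*0 = 12 + 0 = 12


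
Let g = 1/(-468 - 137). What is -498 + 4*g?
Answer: -301294/605 ≈ -498.01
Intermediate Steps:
g = -1/605 (g = 1/(-605) = -1/605 ≈ -0.0016529)
-498 + 4*g = -498 + 4*(-1/605) = -498 - 4/605 = -301294/605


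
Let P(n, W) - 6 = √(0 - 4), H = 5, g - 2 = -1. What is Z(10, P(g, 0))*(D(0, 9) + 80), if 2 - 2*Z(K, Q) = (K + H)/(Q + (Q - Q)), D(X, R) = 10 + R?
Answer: -99/8 + 297*I/8 ≈ -12.375 + 37.125*I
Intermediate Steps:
g = 1 (g = 2 - 1 = 1)
P(n, W) = 6 + 2*I (P(n, W) = 6 + √(0 - 4) = 6 + √(-4) = 6 + 2*I)
Z(K, Q) = 1 - (5 + K)/(2*Q) (Z(K, Q) = 1 - (K + 5)/(2*(Q + (Q - Q))) = 1 - (5 + K)/(2*(Q + 0)) = 1 - (5 + K)/(2*Q))
Z(10, P(g, 0))*(D(0, 9) + 80) = ((-5 - 1*10 + 2*(6 + 2*I))/(2*(6 + 2*I)))*((10 + 9) + 80) = (((6 - 2*I)/40)*(-5 - 10 + (12 + 4*I))/2)*(19 + 80) = (((6 - 2*I)/40)*(-3 + 4*I)/2)*99 = ((-3 + 4*I)*(6 - 2*I)/80)*99 = 99*(-3 + 4*I)*(6 - 2*I)/80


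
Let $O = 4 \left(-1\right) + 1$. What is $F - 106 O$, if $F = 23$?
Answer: $341$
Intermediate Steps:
$O = -3$ ($O = -4 + 1 = -3$)
$F - 106 O = 23 - -318 = 23 + 318 = 341$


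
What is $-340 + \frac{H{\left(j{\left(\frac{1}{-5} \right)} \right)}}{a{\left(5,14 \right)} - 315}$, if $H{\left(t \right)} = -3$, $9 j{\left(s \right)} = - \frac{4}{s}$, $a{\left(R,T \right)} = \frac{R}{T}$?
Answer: $- \frac{1497658}{4405} \approx -339.99$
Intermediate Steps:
$j{\left(s \right)} = - \frac{4}{9 s}$ ($j{\left(s \right)} = \frac{\left(-4\right) \frac{1}{s}}{9} = - \frac{4}{9 s}$)
$-340 + \frac{H{\left(j{\left(\frac{1}{-5} \right)} \right)}}{a{\left(5,14 \right)} - 315} = -340 - \frac{3}{\frac{5}{14} - 315} = -340 - \frac{3}{- \frac{4405}{14}} = -340 - - \frac{42}{4405} = -340 + \frac{42}{4405} = - \frac{1497658}{4405}$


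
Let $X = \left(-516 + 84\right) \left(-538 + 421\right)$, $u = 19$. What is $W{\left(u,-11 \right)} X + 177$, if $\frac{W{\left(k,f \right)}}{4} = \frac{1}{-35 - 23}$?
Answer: $- \frac{95955}{29} \approx -3308.8$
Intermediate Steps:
$W{\left(k,f \right)} = - \frac{2}{29}$ ($W{\left(k,f \right)} = \frac{4}{-35 - 23} = \frac{4}{-58} = 4 \left(- \frac{1}{58}\right) = - \frac{2}{29}$)
$X = 50544$ ($X = \left(-432\right) \left(-117\right) = 50544$)
$W{\left(u,-11 \right)} X + 177 = \left(- \frac{2}{29}\right) 50544 + 177 = - \frac{101088}{29} + 177 = - \frac{95955}{29}$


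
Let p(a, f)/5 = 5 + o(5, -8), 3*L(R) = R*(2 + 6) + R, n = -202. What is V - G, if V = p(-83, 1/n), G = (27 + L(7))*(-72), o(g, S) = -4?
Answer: 3461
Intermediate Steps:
L(R) = 3*R (L(R) = (R*(2 + 6) + R)/3 = (R*8 + R)/3 = (8*R + R)/3 = (9*R)/3 = 3*R)
G = -3456 (G = (27 + 3*7)*(-72) = (27 + 21)*(-72) = 48*(-72) = -3456)
p(a, f) = 5 (p(a, f) = 5*(5 - 4) = 5*1 = 5)
V = 5
V - G = 5 - 1*(-3456) = 5 + 3456 = 3461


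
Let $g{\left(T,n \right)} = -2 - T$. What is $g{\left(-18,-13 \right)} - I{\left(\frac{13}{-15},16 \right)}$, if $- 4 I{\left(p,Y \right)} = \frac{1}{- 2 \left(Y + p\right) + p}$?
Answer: $\frac{29873}{1868} \approx 15.992$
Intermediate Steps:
$I{\left(p,Y \right)} = - \frac{1}{4 \left(- p - 2 Y\right)}$ ($I{\left(p,Y \right)} = - \frac{1}{4 \left(- 2 \left(Y + p\right) + p\right)} = - \frac{1}{4 \left(\left(- 2 Y - 2 p\right) + p\right)} = - \frac{1}{4 \left(- p - 2 Y\right)}$)
$g{\left(-18,-13 \right)} - I{\left(\frac{13}{-15},16 \right)} = \left(-2 - -18\right) - \frac{1}{4 \left(\frac{13}{-15} + 2 \cdot 16\right)} = \left(-2 + 18\right) - \frac{1}{4 \left(13 \left(- \frac{1}{15}\right) + 32\right)} = 16 - \frac{1}{4 \left(- \frac{13}{15} + 32\right)} = 16 - \frac{1}{4 \cdot \frac{467}{15}} = 16 - \frac{1}{4} \cdot \frac{15}{467} = 16 - \frac{15}{1868} = \frac{29873}{1868}$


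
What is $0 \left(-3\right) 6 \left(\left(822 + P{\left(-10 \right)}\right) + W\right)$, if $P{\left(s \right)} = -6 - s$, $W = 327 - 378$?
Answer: $0$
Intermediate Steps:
$W = -51$ ($W = 327 - 378 = -51$)
$0 \left(-3\right) 6 \left(\left(822 + P{\left(-10 \right)}\right) + W\right) = 0 \left(-3\right) 6 \left(\left(822 - -4\right) - 51\right) = 0 \cdot 6 \left(\left(822 + \left(-6 + 10\right)\right) - 51\right) = 0 \left(\left(822 + 4\right) - 51\right) = 0 \left(826 - 51\right) = 0 \cdot 775 = 0$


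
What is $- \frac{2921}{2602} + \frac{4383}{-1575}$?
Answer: $- \frac{1778349}{455350} \approx -3.9055$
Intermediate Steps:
$- \frac{2921}{2602} + \frac{4383}{-1575} = \left(-2921\right) \frac{1}{2602} + 4383 \left(- \frac{1}{1575}\right) = - \frac{2921}{2602} - \frac{487}{175} = - \frac{1778349}{455350}$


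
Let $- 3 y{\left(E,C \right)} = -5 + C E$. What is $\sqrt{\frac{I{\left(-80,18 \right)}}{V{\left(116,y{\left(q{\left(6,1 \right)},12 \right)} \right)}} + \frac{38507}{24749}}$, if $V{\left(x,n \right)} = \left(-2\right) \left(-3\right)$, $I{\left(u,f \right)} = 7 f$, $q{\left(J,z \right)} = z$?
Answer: $\frac{2 \sqrt{3453945691}}{24749} \approx 4.7493$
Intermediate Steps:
$y{\left(E,C \right)} = \frac{5}{3} - \frac{C E}{3}$ ($y{\left(E,C \right)} = - \frac{-5 + C E}{3} = \frac{5}{3} - \frac{C E}{3}$)
$V{\left(x,n \right)} = 6$
$\sqrt{\frac{I{\left(-80,18 \right)}}{V{\left(116,y{\left(q{\left(6,1 \right)},12 \right)} \right)}} + \frac{38507}{24749}} = \sqrt{\frac{7 \cdot 18}{6} + \frac{38507}{24749}} = \sqrt{126 \cdot \frac{1}{6} + 38507 \cdot \frac{1}{24749}} = \sqrt{21 + \frac{38507}{24749}} = \sqrt{\frac{558236}{24749}} = \frac{2 \sqrt{3453945691}}{24749}$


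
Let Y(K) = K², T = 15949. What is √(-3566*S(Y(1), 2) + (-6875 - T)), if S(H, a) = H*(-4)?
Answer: 4*I*√535 ≈ 92.52*I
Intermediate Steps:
S(H, a) = -4*H
√(-3566*S(Y(1), 2) + (-6875 - T)) = √(-(-14264)*1² + (-6875 - 1*15949)) = √(-(-14264) + (-6875 - 15949)) = √(-3566*(-4) - 22824) = √(14264 - 22824) = √(-8560) = 4*I*√535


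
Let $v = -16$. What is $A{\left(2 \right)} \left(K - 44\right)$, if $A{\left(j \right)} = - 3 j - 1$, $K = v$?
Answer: $420$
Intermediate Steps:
$K = -16$
$A{\left(j \right)} = -1 - 3 j$
$A{\left(2 \right)} \left(K - 44\right) = \left(-1 - 6\right) \left(-16 - 44\right) = \left(-1 - 6\right) \left(-60\right) = \left(-7\right) \left(-60\right) = 420$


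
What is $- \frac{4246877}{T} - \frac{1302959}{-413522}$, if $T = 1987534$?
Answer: $\frac{208374560578}{205472258687} \approx 1.0141$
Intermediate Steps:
$- \frac{4246877}{T} - \frac{1302959}{-413522} = - \frac{4246877}{1987534} - \frac{1302959}{-413522} = \left(-4246877\right) \frac{1}{1987534} - - \frac{1302959}{413522} = - \frac{4246877}{1987534} + \frac{1302959}{413522} = \frac{208374560578}{205472258687}$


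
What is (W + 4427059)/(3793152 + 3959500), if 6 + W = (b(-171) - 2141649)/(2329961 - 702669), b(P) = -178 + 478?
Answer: 7204105789127/12615828578384 ≈ 0.57104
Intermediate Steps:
b(P) = 300
W = -11905101/1627292 (W = -6 + (300 - 2141649)/(2329961 - 702669) = -6 - 2141349/1627292 = -11905101/1627292 ≈ -7.3159)
(W + 4427059)/(3793152 + 3959500) = (-11905101/1627292 + 4427059)/(3793152 + 3959500) = (7204105789127/1627292)/7752652 = (7204105789127/1627292)*(1/7752652) = 7204105789127/12615828578384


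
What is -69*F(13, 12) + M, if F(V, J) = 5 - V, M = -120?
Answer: 432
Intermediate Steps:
-69*F(13, 12) + M = -69*(5 - 1*13) - 120 = -69*(5 - 13) - 120 = -69*(-8) - 120 = 552 - 120 = 432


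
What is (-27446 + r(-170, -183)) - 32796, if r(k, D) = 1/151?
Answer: -9096541/151 ≈ -60242.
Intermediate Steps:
r(k, D) = 1/151
(-27446 + r(-170, -183)) - 32796 = (-27446 + 1/151) - 32796 = -4144345/151 - 32796 = -9096541/151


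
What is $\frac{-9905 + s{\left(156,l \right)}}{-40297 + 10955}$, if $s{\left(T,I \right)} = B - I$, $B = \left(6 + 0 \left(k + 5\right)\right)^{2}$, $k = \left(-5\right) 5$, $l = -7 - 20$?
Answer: $\frac{4921}{14671} \approx 0.33542$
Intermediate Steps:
$l = -27$ ($l = -7 - 20 = -27$)
$k = -25$
$B = 36$ ($B = \left(6 + 0 \left(-25 + 5\right)\right)^{2} = \left(6 + 0 \left(-20\right)\right)^{2} = \left(6 + 0\right)^{2} = 6^{2} = 36$)
$s{\left(T,I \right)} = 36 - I$
$\frac{-9905 + s{\left(156,l \right)}}{-40297 + 10955} = \frac{-9905 + \left(36 - -27\right)}{-40297 + 10955} = \frac{-9905 + \left(36 + 27\right)}{-29342} = \left(-9905 + 63\right) \left(- \frac{1}{29342}\right) = \left(-9842\right) \left(- \frac{1}{29342}\right) = \frac{4921}{14671}$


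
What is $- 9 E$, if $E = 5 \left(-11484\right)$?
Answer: $516780$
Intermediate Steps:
$E = -57420$
$- 9 E = \left(-9\right) \left(-57420\right) = 516780$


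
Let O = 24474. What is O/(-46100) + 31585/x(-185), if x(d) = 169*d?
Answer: -222124811/144131650 ≈ -1.5411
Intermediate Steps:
O/(-46100) + 31585/x(-185) = 24474/(-46100) + 31585/((169*(-185))) = 24474*(-1/46100) + 31585/(-31265) = -12237/23050 + 31585*(-1/31265) = -12237/23050 - 6317/6253 = -222124811/144131650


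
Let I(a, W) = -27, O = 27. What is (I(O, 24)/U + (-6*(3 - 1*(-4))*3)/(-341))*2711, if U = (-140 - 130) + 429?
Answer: 9783999/18073 ≈ 541.36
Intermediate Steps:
U = 159 (U = -270 + 429 = 159)
(I(O, 24)/U + (-6*(3 - 1*(-4))*3)/(-341))*2711 = (-27/159 + (-6*(3 - 1*(-4))*3)/(-341))*2711 = (-27*1/159 + (-6*(3 + 4)*3)*(-1/341))*2711 = (-9/53 + (-6*7*3)*(-1/341))*2711 = (-9/53 - 42*3*(-1/341))*2711 = (-9/53 - 126*(-1/341))*2711 = (-9/53 + 126/341)*2711 = (3609/18073)*2711 = 9783999/18073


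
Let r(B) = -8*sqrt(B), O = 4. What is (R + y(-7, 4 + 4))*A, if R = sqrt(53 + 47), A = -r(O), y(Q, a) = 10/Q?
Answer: 960/7 ≈ 137.14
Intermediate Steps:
A = 16 (A = -(-8)*sqrt(4) = -(-8)*2 = -1*(-16) = 16)
R = 10 (R = sqrt(100) = 10)
(R + y(-7, 4 + 4))*A = (10 + 10/(-7))*16 = (10 + 10*(-1/7))*16 = (10 - 10/7)*16 = (60/7)*16 = 960/7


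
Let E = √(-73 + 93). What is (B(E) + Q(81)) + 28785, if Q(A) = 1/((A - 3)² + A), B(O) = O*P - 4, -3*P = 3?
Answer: 177434866/6165 - 2*√5 ≈ 28777.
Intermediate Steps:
P = -1 (P = -⅓*3 = -1)
E = 2*√5 (E = √20 = 2*√5 ≈ 4.4721)
B(O) = -4 - O (B(O) = O*(-1) - 4 = -O - 4 = -4 - O)
Q(A) = 1/(A + (-3 + A)²) (Q(A) = 1/((-3 + A)² + A) = 1/(A + (-3 + A)²))
(B(E) + Q(81)) + 28785 = ((-4 - 2*√5) + 1/(81 + (-3 + 81)²)) + 28785 = ((-4 - 2*√5) + 1/(81 + 78²)) + 28785 = ((-4 - 2*√5) + 1/(81 + 6084)) + 28785 = ((-4 - 2*√5) + 1/6165) + 28785 = (-24659/6165 - 2*√5) + 28785 = 177434866/6165 - 2*√5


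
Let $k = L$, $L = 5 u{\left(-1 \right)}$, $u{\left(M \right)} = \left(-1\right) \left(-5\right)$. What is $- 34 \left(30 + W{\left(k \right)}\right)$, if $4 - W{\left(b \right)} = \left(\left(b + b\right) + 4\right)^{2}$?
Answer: $97988$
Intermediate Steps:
$u{\left(M \right)} = 5$
$L = 25$ ($L = 5 \cdot 5 = 25$)
$k = 25$
$W{\left(b \right)} = 4 - \left(4 + 2 b\right)^{2}$ ($W{\left(b \right)} = 4 - \left(\left(b + b\right) + 4\right)^{2} = 4 - \left(2 b + 4\right)^{2} = 4 - \left(4 + 2 b\right)^{2}$)
$- 34 \left(30 + W{\left(k \right)}\right) = - 34 \left(30 + \left(4 - 4 \left(2 + 25\right)^{2}\right)\right) = - 34 \left(30 + \left(4 - 4 \cdot 27^{2}\right)\right) = - 34 \left(30 + \left(4 - 2916\right)\right) = - 34 \left(30 - 2912\right) = \left(-34\right) \left(-2882\right) = 97988$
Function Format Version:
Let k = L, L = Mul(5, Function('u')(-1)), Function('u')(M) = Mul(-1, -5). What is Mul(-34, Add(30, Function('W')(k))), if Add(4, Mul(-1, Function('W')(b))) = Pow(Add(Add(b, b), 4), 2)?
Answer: 97988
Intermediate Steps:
Function('u')(M) = 5
L = 25 (L = Mul(5, 5) = 25)
k = 25
Function('W')(b) = Add(4, Mul(-1, Pow(Add(4, Mul(2, b)), 2))) (Function('W')(b) = Add(4, Mul(-1, Pow(Add(Add(b, b), 4), 2))) = Add(4, Mul(-1, Pow(Add(Mul(2, b), 4), 2))) = Add(4, Mul(-1, Pow(Add(4, Mul(2, b)), 2))))
Mul(-34, Add(30, Function('W')(k))) = Mul(-34, Add(30, Add(4, Mul(-4, Pow(Add(2, 25), 2))))) = Mul(-34, Add(30, Add(4, Mul(-4, Pow(27, 2))))) = Mul(-34, Add(30, Add(4, Mul(-4, 729)))) = Mul(-34, Add(30, Add(4, -2916))) = Mul(-34, Add(30, -2912)) = Mul(-34, -2882) = 97988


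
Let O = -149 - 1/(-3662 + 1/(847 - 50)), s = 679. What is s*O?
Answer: -295278454660/2918613 ≈ -1.0117e+5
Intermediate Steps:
O = -434872540/2918613 (O = -149 - 1/(-3662 + 1/797) = -149 - 1/(-2918613/797) = -149 - 1*(-797/2918613) = -149 + 797/2918613 = -434872540/2918613 ≈ -149.00)
s*O = 679*(-434872540/2918613) = -295278454660/2918613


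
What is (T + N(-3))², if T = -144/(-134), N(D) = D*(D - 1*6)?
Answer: 3538161/4489 ≈ 788.18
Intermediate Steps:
N(D) = D*(-6 + D) (N(D) = D*(D - 6) = D*(-6 + D))
T = 72/67 (T = -144*(-1/134) = 72/67 ≈ 1.0746)
(T + N(-3))² = (72/67 - 3*(-6 - 3))² = (72/67 - 3*(-9))² = (72/67 + 27)² = (1881/67)² = 3538161/4489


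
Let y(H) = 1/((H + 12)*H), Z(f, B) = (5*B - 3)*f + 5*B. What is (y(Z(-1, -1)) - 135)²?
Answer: 36893476/2025 ≈ 18219.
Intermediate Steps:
Z(f, B) = 5*B + f*(-3 + 5*B) (Z(f, B) = (-3 + 5*B)*f + 5*B = f*(-3 + 5*B) + 5*B = 5*B + f*(-3 + 5*B))
y(H) = 1/(H*(12 + H)) (y(H) = 1/((12 + H)*H) = 1/(H*(12 + H)))
(y(Z(-1, -1)) - 135)² = (1/((-3*(-1) + 5*(-1) + 5*(-1)*(-1))*(12 + (-3*(-1) + 5*(-1) + 5*(-1)*(-1)))) - 135)² = (1/((3 - 5 + 5)*(12 + (3 - 5 + 5))) - 135)² = (1/(3*(12 + 3)) - 135)² = ((⅓)/15 - 135)² = ((⅓)*(1/15) - 135)² = (1/45 - 135)² = (-6074/45)² = 36893476/2025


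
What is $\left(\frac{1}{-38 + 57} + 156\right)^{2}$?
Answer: $\frac{8791225}{361} \approx 24352.0$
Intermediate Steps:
$\left(\frac{1}{-38 + 57} + 156\right)^{2} = \left(\frac{1}{19} + 156\right)^{2} = \left(\frac{2965}{19}\right)^{2} = \frac{8791225}{361}$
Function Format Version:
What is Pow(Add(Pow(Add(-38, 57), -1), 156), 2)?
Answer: Rational(8791225, 361) ≈ 24352.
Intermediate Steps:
Pow(Add(Pow(Add(-38, 57), -1), 156), 2) = Pow(Add(Pow(19, -1), 156), 2) = Pow(Add(Rational(1, 19), 156), 2) = Pow(Rational(2965, 19), 2) = Rational(8791225, 361)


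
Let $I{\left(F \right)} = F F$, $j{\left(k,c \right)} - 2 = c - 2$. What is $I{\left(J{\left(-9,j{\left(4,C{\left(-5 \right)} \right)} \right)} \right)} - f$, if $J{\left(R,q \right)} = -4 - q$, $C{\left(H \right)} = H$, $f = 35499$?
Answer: $-35498$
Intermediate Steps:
$j{\left(k,c \right)} = c$ ($j{\left(k,c \right)} = 2 + \left(c - 2\right) = 2 + \left(-2 + c\right) = c$)
$I{\left(F \right)} = F^{2}$
$I{\left(J{\left(-9,j{\left(4,C{\left(-5 \right)} \right)} \right)} \right)} - f = \left(-4 - -5\right)^{2} - 35499 = \left(-4 + 5\right)^{2} - 35499 = 1^{2} - 35499 = 1 - 35499 = -35498$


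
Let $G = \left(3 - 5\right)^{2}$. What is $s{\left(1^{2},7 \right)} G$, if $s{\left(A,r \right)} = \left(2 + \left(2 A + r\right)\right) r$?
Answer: $308$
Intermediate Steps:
$G = 4$ ($G = \left(-2\right)^{2} = 4$)
$s{\left(A,r \right)} = r \left(2 + r + 2 A\right)$ ($s{\left(A,r \right)} = \left(2 + \left(r + 2 A\right)\right) r = \left(2 + r + 2 A\right) r = r \left(2 + r + 2 A\right)$)
$s{\left(1^{2},7 \right)} G = 7 \left(2 + 7 + 2 \cdot 1^{2}\right) 4 = 7 \left(2 + 7 + 2 \cdot 1\right) 4 = 7 \left(2 + 7 + 2\right) 4 = 7 \cdot 11 \cdot 4 = 77 \cdot 4 = 308$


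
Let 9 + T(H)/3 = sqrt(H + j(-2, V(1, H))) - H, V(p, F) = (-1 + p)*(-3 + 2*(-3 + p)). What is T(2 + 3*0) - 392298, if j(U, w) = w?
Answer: -392331 + 3*sqrt(2) ≈ -3.9233e+5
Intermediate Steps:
V(p, F) = (-1 + p)*(-9 + 2*p) (V(p, F) = (-1 + p)*(-3 + (-6 + 2*p)) = (-1 + p)*(-9 + 2*p))
T(H) = -27 - 3*H + 3*sqrt(H) (T(H) = -27 + 3*(sqrt(H + (9 - 11*1 + 2*1**2)) - H) = -27 + 3*(sqrt(H + (9 - 11 + 2*1)) - H) = -27 + 3*(sqrt(H + (9 - 11 + 2)) - H) = -27 + 3*(sqrt(H + 0) - H) = -27 + 3*(sqrt(H) - H) = -27 + (-3*H + 3*sqrt(H)) = -27 - 3*H + 3*sqrt(H))
T(2 + 3*0) - 392298 = (-27 - 3*(2 + 3*0) + 3*sqrt(2 + 3*0)) - 392298 = (-27 - 3*(2 + 0) + 3*sqrt(2 + 0)) - 392298 = (-27 - 3*2 + 3*sqrt(2)) - 392298 = (-27 - 6 + 3*sqrt(2)) - 392298 = (-33 + 3*sqrt(2)) - 392298 = -392331 + 3*sqrt(2)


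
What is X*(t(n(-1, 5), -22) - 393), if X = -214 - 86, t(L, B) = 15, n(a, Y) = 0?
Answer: 113400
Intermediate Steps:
X = -300
X*(t(n(-1, 5), -22) - 393) = -300*(15 - 393) = -300*(-378) = 113400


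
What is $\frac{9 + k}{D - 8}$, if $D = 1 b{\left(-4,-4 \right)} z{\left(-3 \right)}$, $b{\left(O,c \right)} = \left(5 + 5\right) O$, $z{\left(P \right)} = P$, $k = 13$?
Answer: $\frac{11}{56} \approx 0.19643$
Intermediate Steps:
$b{\left(O,c \right)} = 10 O$
$D = 120$ ($D = 1 \cdot 10 \left(-4\right) \left(-3\right) = 1 \left(-40\right) \left(-3\right) = \left(-40\right) \left(-3\right) = 120$)
$\frac{9 + k}{D - 8} = \frac{9 + 13}{120 - 8} = \frac{1}{112} \cdot 22 = \frac{11}{56}$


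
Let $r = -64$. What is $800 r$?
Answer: $-51200$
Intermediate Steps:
$800 r = 800 \left(-64\right) = -51200$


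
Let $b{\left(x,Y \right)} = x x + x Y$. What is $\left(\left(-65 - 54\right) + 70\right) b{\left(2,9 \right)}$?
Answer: $-1078$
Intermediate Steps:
$b{\left(x,Y \right)} = x^{2} + Y x$
$\left(\left(-65 - 54\right) + 70\right) b{\left(2,9 \right)} = \left(\left(-65 - 54\right) + 70\right) 2 \left(9 + 2\right) = \left(-119 + 70\right) 2 \cdot 11 = \left(-49\right) 22 = -1078$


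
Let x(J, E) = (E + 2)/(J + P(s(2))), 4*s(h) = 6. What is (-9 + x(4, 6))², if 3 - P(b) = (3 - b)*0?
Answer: 3025/49 ≈ 61.735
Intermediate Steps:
s(h) = 3/2 (s(h) = (¼)*6 = 3/2)
P(b) = 3 (P(b) = 3 - (3 - b)*0 = 3 - 1*0 = 3 + 0 = 3)
x(J, E) = (2 + E)/(3 + J) (x(J, E) = (E + 2)/(J + 3) = (2 + E)/(3 + J))
(-9 + x(4, 6))² = (-9 + (2 + 6)/(3 + 4))² = (-9 + 8/7)² = (-55/7)² = 3025/49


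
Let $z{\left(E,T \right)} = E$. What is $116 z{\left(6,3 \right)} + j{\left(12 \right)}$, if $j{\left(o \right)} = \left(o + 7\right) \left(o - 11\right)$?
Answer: $715$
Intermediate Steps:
$j{\left(o \right)} = \left(-11 + o\right) \left(7 + o\right)$ ($j{\left(o \right)} = \left(7 + o\right) \left(-11 + o\right) = \left(-11 + o\right) \left(7 + o\right)$)
$116 z{\left(6,3 \right)} + j{\left(12 \right)} = 116 \cdot 6 - \left(125 - 144\right) = 696 - -19 = 696 + 19 = 715$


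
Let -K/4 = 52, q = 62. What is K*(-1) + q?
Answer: 270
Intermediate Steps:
K = -208 (K = -4*52 = -208)
K*(-1) + q = -208*(-1) + 62 = 208 + 62 = 270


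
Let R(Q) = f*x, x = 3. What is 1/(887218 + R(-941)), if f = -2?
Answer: 1/887212 ≈ 1.1271e-6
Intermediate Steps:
R(Q) = -6 (R(Q) = -2*3 = -6)
1/(887218 + R(-941)) = 1/(887218 - 6) = 1/887212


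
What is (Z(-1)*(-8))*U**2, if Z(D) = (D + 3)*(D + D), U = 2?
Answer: 128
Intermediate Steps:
Z(D) = 2*D*(3 + D) (Z(D) = (3 + D)*(2*D) = 2*D*(3 + D))
(Z(-1)*(-8))*U**2 = ((2*(-1)*(3 - 1))*(-8))*2**2 = ((2*(-1)*2)*(-8))*4 = -4*(-8)*4 = 32*4 = 128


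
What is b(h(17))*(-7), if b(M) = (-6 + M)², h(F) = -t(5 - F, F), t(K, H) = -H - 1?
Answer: -1008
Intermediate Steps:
t(K, H) = -1 - H
h(F) = 1 + F (h(F) = -(-1 - F) = 1 + F)
b(h(17))*(-7) = (-6 + (1 + 17))²*(-7) = (-6 + 18)²*(-7) = 12²*(-7) = 144*(-7) = -1008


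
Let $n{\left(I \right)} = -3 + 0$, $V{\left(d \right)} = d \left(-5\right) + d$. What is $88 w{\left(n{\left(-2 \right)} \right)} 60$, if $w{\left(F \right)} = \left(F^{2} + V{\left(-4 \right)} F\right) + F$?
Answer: $-221760$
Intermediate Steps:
$V{\left(d \right)} = - 4 d$ ($V{\left(d \right)} = - 5 d + d = - 4 d$)
$n{\left(I \right)} = -3$
$w{\left(F \right)} = F^{2} + 17 F$ ($w{\left(F \right)} = \left(F^{2} + \left(-4\right) \left(-4\right) F\right) + F = \left(F^{2} + 16 F\right) + F = F^{2} + 17 F$)
$88 w{\left(n{\left(-2 \right)} \right)} 60 = 88 \left(- 3 \left(17 - 3\right)\right) 60 = 88 \left(\left(-3\right) 14\right) 60 = 88 \left(-42\right) 60 = \left(-3696\right) 60 = -221760$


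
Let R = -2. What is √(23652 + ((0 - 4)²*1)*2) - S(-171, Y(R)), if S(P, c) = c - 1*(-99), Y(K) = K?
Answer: -97 + 2*√5921 ≈ 56.896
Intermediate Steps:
S(P, c) = 99 + c (S(P, c) = c + 99 = 99 + c)
√(23652 + ((0 - 4)²*1)*2) - S(-171, Y(R)) = √(23652 + ((0 - 4)²*1)*2) - (99 - 2) = √(23652 + ((-4)²*1)*2) - 1*97 = √(23652 + (16*1)*2) - 97 = √(23652 + 16*2) - 97 = √(23652 + 32) - 97 = √23684 - 97 = 2*√5921 - 97 = -97 + 2*√5921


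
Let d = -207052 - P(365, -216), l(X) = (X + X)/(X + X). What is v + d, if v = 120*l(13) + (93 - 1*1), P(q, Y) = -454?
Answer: -206386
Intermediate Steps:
l(X) = 1 (l(X) = (2*X)/((2*X)) = (2*X)*(1/(2*X)) = 1)
d = -206598 (d = -207052 - 1*(-454) = -207052 + 454 = -206598)
v = 212 (v = 120*1 + (93 - 1*1) = 120 + (93 - 1) = 120 + 92 = 212)
v + d = 212 - 206598 = -206386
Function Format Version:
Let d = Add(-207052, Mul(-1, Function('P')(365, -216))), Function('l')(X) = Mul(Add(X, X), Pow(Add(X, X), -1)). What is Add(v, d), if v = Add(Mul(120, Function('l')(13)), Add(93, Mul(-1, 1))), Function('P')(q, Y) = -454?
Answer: -206386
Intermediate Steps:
Function('l')(X) = 1 (Function('l')(X) = Mul(Mul(2, X), Pow(Mul(2, X), -1)) = Mul(Mul(2, X), Mul(Rational(1, 2), Pow(X, -1))) = 1)
d = -206598 (d = Add(-207052, Mul(-1, -454)) = Add(-207052, 454) = -206598)
v = 212 (v = Add(Mul(120, 1), Add(93, Mul(-1, 1))) = Add(120, Add(93, -1)) = Add(120, 92) = 212)
Add(v, d) = Add(212, -206598) = -206386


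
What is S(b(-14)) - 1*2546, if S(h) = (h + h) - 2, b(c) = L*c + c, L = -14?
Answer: -2184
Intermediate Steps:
b(c) = -13*c (b(c) = -14*c + c = -13*c)
S(h) = -2 + 2*h (S(h) = 2*h - 2 = -2 + 2*h)
S(b(-14)) - 1*2546 = (-2 + 2*(-13*(-14))) - 1*2546 = (-2 + 2*182) - 2546 = (-2 + 364) - 2546 = 362 - 2546 = -2184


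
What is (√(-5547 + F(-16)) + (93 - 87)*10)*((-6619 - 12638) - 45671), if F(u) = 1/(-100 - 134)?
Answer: -3895680 - 32464*I*√33747974/39 ≈ -3.8957e+6 - 4.8357e+6*I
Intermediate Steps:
F(u) = -1/234 (F(u) = 1/(-234) = -1/234)
(√(-5547 + F(-16)) + (93 - 87)*10)*((-6619 - 12638) - 45671) = (√(-5547 - 1/234) + (93 - 87)*10)*((-6619 - 12638) - 45671) = (√(-1297999/234) + 6*10)*(-19257 - 45671) = (I*√33747974/78 + 60)*(-64928) = (60 + I*√33747974/78)*(-64928) = -3895680 - 32464*I*√33747974/39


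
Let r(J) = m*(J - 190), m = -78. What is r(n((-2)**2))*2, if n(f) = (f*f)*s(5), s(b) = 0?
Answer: 29640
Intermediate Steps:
n(f) = 0 (n(f) = (f*f)*0 = f**2*0 = 0)
r(J) = 14820 - 78*J (r(J) = -78*(J - 190) = -78*(-190 + J) = 14820 - 78*J)
r(n((-2)**2))*2 = (14820 - 78*0)*2 = (14820 + 0)*2 = 14820*2 = 29640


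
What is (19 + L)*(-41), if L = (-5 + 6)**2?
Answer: -820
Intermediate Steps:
L = 1 (L = 1**2 = 1)
(19 + L)*(-41) = (19 + 1)*(-41) = 20*(-41) = -820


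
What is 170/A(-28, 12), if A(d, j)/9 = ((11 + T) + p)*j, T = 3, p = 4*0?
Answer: 85/756 ≈ 0.11243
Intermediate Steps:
p = 0
A(d, j) = 126*j (A(d, j) = 9*(((11 + 3) + 0)*j) = 9*((14 + 0)*j) = 9*(14*j) = 126*j)
170/A(-28, 12) = 170/((126*12)) = 170/1512 = 170*(1/1512) = 85/756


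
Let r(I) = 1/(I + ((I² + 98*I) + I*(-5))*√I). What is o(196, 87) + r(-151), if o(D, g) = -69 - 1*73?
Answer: -10891785531/76702715 - 58*I*√151/76702715 ≈ -142.0 - 9.2919e-6*I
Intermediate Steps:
o(D, g) = -142 (o(D, g) = -69 - 73 = -142)
r(I) = 1/(I + √I*(I² + 93*I)) (r(I) = 1/(I + ((I² + 98*I) - 5*I)*√I) = 1/(I + (I² + 93*I)*√I) = 1/(I + √I*(I² + 93*I)))
o(196, 87) + r(-151) = -142 + 1/(-151 + (-151)^(5/2) + 93*(-151)^(3/2)) = -142 + 1/(-151 + 22801*I*√151 + 93*(-151*I*√151)) = -142 + 1/(-151 + 22801*I*√151 - 14043*I*√151) = -142 + 1/(-151 + 8758*I*√151)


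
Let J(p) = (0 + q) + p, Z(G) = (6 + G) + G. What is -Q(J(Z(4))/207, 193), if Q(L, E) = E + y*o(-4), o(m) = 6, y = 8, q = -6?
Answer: -241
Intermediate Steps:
Z(G) = 6 + 2*G
J(p) = -6 + p (J(p) = (0 - 6) + p = -6 + p)
Q(L, E) = 48 + E (Q(L, E) = E + 8*6 = E + 48 = 48 + E)
-Q(J(Z(4))/207, 193) = -(48 + 193) = -1*241 = -241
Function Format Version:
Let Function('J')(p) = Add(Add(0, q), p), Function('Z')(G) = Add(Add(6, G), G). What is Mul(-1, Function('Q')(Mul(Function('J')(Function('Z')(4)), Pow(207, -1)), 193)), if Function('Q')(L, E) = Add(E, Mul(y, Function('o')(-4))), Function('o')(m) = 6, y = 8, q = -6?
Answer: -241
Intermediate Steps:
Function('Z')(G) = Add(6, Mul(2, G))
Function('J')(p) = Add(-6, p) (Function('J')(p) = Add(Add(0, -6), p) = Add(-6, p))
Function('Q')(L, E) = Add(48, E) (Function('Q')(L, E) = Add(E, Mul(8, 6)) = Add(E, 48) = Add(48, E))
Mul(-1, Function('Q')(Mul(Function('J')(Function('Z')(4)), Pow(207, -1)), 193)) = Mul(-1, Add(48, 193)) = Mul(-1, 241) = -241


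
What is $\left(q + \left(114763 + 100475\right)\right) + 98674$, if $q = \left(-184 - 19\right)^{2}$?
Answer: $355121$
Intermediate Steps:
$q = 41209$ ($q = \left(-203\right)^{2} = 41209$)
$\left(q + \left(114763 + 100475\right)\right) + 98674 = \left(41209 + \left(114763 + 100475\right)\right) + 98674 = \left(41209 + 215238\right) + 98674 = 256447 + 98674 = 355121$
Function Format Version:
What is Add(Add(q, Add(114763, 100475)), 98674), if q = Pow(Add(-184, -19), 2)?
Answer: 355121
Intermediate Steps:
q = 41209 (q = Pow(-203, 2) = 41209)
Add(Add(q, Add(114763, 100475)), 98674) = Add(Add(41209, Add(114763, 100475)), 98674) = Add(Add(41209, 215238), 98674) = Add(256447, 98674) = 355121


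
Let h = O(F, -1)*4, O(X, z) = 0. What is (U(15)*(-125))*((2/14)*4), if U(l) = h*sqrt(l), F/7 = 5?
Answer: 0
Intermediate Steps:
F = 35 (F = 7*5 = 35)
h = 0 (h = 0*4 = 0)
U(l) = 0 (U(l) = 0*sqrt(l) = 0)
(U(15)*(-125))*((2/14)*4) = (0*(-125))*((2/14)*4) = 0*((2*(1/14))*4) = 0*((1/7)*4) = 0*(4/7) = 0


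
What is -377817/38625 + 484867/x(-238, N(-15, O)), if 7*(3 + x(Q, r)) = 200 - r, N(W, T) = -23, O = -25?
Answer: 43673198697/2600750 ≈ 16793.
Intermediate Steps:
x(Q, r) = 179/7 - r/7 (x(Q, r) = -3 + (200 - r)/7 = -3 + (200/7 - r/7) = 179/7 - r/7)
-377817/38625 + 484867/x(-238, N(-15, O)) = -377817/38625 + 484867/(179/7 - ⅐*(-23)) = -377817*1/38625 + 484867/(179/7 + 23/7) = -125939/12875 + 484867/(202/7) = -125939/12875 + 484867*(7/202) = -125939/12875 + 3394069/202 = 43673198697/2600750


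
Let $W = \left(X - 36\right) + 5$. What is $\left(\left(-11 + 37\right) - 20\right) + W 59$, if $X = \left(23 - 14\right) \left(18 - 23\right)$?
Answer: $-4478$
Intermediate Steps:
$X = -45$ ($X = 9 \left(-5\right) = -45$)
$W = -76$ ($W = \left(-45 - 36\right) + 5 = -81 + 5 = -76$)
$\left(\left(-11 + 37\right) - 20\right) + W 59 = \left(\left(-11 + 37\right) - 20\right) - 4484 = \left(26 - 20\right) - 4484 = 6 - 4484 = -4478$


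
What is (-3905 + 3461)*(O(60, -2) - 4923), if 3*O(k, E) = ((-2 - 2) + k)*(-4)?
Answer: 2218964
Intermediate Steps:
O(k, E) = 16/3 - 4*k/3 (O(k, E) = (((-2 - 2) + k)*(-4))/3 = ((-4 + k)*(-4))/3 = (16 - 4*k)/3 = 16/3 - 4*k/3)
(-3905 + 3461)*(O(60, -2) - 4923) = (-3905 + 3461)*((16/3 - 4/3*60) - 4923) = -444*((16/3 - 80) - 4923) = -444*(-224/3 - 4923) = -444*(-14993/3) = 2218964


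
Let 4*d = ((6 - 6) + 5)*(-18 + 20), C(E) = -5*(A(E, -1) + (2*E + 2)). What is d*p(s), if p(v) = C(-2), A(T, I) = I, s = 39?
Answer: 75/2 ≈ 37.500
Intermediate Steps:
C(E) = -5 - 10*E (C(E) = -5*(-1 + (2*E + 2)) = -5*(-1 + (2 + 2*E)) = -5*(1 + 2*E) = -5 - 10*E)
p(v) = 15 (p(v) = -5 - 10*(-2) = -5 + 20 = 15)
d = 5/2 (d = (((6 - 6) + 5)*(-18 + 20))/4 = ((0 + 5)*2)/4 = (5*2)/4 = (1/4)*10 = 5/2 ≈ 2.5000)
d*p(s) = (5/2)*15 = 75/2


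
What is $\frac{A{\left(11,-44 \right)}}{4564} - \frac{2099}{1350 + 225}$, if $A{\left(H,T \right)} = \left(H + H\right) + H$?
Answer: $- \frac{1361123}{1026900} \approx -1.3255$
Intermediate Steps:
$A{\left(H,T \right)} = 3 H$ ($A{\left(H,T \right)} = 2 H + H = 3 H$)
$\frac{A{\left(11,-44 \right)}}{4564} - \frac{2099}{1350 + 225} = \frac{3 \cdot 11}{4564} - \frac{2099}{1350 + 225} = 33 \cdot \frac{1}{4564} - \frac{2099}{1575} = \frac{33}{4564} - \frac{2099}{1575} = - \frac{1361123}{1026900}$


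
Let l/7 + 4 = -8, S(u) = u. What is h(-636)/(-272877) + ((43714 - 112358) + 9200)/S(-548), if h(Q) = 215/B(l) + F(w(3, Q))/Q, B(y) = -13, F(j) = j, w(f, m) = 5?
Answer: 33528619844281/309092143932 ≈ 108.47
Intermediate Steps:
l = -84 (l = -28 + 7*(-8) = -28 - 56 = -84)
h(Q) = -215/13 + 5/Q (h(Q) = 215/(-13) + 5/Q = 215*(-1/13) + 5/Q = -215/13 + 5/Q)
h(-636)/(-272877) + ((43714 - 112358) + 9200)/S(-548) = (-215/13 + 5/(-636))/(-272877) + ((43714 - 112358) + 9200)/(-548) = (-215/13 + 5*(-1/636))*(-1/272877) + (-68644 + 9200)*(-1/548) = (-215/13 - 5/636)*(-1/272877) - 59444*(-1/548) = -136805/8268*(-1/272877) + 14861/137 = 136805/2256147036 + 14861/137 = 33528619844281/309092143932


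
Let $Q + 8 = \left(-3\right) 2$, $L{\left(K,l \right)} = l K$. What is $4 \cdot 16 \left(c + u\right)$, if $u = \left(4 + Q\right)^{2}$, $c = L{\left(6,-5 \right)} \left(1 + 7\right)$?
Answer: $-8960$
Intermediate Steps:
$L{\left(K,l \right)} = K l$
$Q = -14$ ($Q = -8 - 6 = -14$)
$c = -240$ ($c = 6 \left(-5\right) \left(1 + 7\right) = \left(-30\right) 8 = -240$)
$u = 100$ ($u = \left(4 - 14\right)^{2} = \left(-10\right)^{2} = 100$)
$4 \cdot 16 \left(c + u\right) = 4 \cdot 16 \left(-240 + 100\right) = 64 \left(-140\right) = -8960$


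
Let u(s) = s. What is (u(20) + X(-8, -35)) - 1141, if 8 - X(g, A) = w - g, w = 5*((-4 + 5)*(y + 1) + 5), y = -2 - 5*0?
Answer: -1141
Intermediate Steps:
y = -2 (y = -2 + 0 = -2)
w = 20 (w = 5*((-4 + 5)*(-2 + 1) + 5) = 5*(1*(-1) + 5) = 5*(-1 + 5) = 5*4 = 20)
X(g, A) = -12 + g (X(g, A) = 8 - (20 - g) = 8 + (-20 + g) = -12 + g)
(u(20) + X(-8, -35)) - 1141 = (20 + (-12 - 8)) - 1141 = (20 - 20) - 1141 = 0 - 1141 = -1141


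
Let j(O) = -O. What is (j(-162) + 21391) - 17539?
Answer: 4014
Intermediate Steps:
(j(-162) + 21391) - 17539 = (-1*(-162) + 21391) - 17539 = (162 + 21391) - 17539 = 21553 - 17539 = 4014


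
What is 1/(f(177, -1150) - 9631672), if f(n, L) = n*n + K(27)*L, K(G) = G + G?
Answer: -1/9662443 ≈ -1.0349e-7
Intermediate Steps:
K(G) = 2*G
f(n, L) = n² + 54*L (f(n, L) = n*n + (2*27)*L = n² + 54*L)
1/(f(177, -1150) - 9631672) = 1/((177² + 54*(-1150)) - 9631672) = 1/((31329 - 62100) - 9631672) = 1/(-30771 - 9631672) = 1/(-9662443) = -1/9662443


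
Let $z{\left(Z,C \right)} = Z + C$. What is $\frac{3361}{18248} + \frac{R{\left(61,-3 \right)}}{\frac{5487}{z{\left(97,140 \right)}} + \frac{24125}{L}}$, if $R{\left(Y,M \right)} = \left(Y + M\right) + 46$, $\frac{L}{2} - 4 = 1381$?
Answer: $\frac{87745480873}{25445759368} \approx 3.4483$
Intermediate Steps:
$L = 2770$ ($L = 8 + 2 \cdot 1381 = 8 + 2762 = 2770$)
$z{\left(Z,C \right)} = C + Z$
$R{\left(Y,M \right)} = 46 + M + Y$ ($R{\left(Y,M \right)} = \left(M + Y\right) + 46 = 46 + M + Y$)
$\frac{3361}{18248} + \frac{R{\left(61,-3 \right)}}{\frac{5487}{z{\left(97,140 \right)}} + \frac{24125}{L}} = \frac{3361}{18248} + \frac{46 - 3 + 61}{\frac{5487}{140 + 97} + \frac{24125}{2770}} = 3361 \cdot \frac{1}{18248} + \frac{104}{\frac{5487}{237} + 24125 \cdot \frac{1}{2770}} = \frac{3361}{18248} + \frac{104}{5487 \cdot \frac{1}{237} + \frac{4825}{554}} = \frac{3361}{18248} + \frac{104}{\frac{1829}{79} + \frac{4825}{554}} = \frac{3361}{18248} + \frac{104}{\frac{1394441}{43766}} = \frac{3361}{18248} + 104 \cdot \frac{43766}{1394441} = \frac{3361}{18248} + \frac{4551664}{1394441} = \frac{87745480873}{25445759368}$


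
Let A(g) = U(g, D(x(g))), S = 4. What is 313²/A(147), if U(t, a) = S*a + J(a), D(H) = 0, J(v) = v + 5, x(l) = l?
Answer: 97969/5 ≈ 19594.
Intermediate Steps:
J(v) = 5 + v
U(t, a) = 5 + 5*a (U(t, a) = 4*a + (5 + a) = 5 + 5*a)
A(g) = 5 (A(g) = 5 + 5*0 = 5 + 0 = 5)
313²/A(147) = 313²/5 = 97969*(⅕) = 97969/5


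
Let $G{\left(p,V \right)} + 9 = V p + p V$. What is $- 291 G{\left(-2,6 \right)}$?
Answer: $9603$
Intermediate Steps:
$G{\left(p,V \right)} = -9 + 2 V p$ ($G{\left(p,V \right)} = -9 + \left(V p + p V\right) = -9 + \left(V p + V p\right) = -9 + 2 V p$)
$- 291 G{\left(-2,6 \right)} = - 291 \left(-9 + 2 \cdot 6 \left(-2\right)\right) = - 291 \left(-9 - 24\right) = \left(-291\right) \left(-33\right) = 9603$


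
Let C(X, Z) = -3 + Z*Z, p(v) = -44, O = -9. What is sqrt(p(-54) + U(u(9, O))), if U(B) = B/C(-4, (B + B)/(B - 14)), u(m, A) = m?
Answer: 7*I*sqrt(6059)/83 ≈ 6.5648*I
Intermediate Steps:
C(X, Z) = -3 + Z**2
U(B) = B/(-3 + 4*B**2/(-14 + B)**2) (U(B) = B/(-3 + ((B + B)/(B - 14))**2) = B/(-3 + ((2*B)/(-14 + B))**2) = B/(-3 + (2*B/(-14 + B))**2) = B/(-3 + 4*B**2/(-14 + B)**2))
sqrt(p(-54) + U(u(9, O))) = sqrt(-44 + 9*(-14 + 9)**2/(-3*(-14 + 9)**2 + 4*9**2)) = sqrt(-44 + 9*(-5)**2/(-3*(-5)**2 + 4*81)) = sqrt(-44 + 9*25/(-3*25 + 324)) = sqrt(-44 + 9*25/(-75 + 324)) = sqrt(-44 + 9*25/249) = sqrt(-44 + 9*25*(1/249)) = sqrt(-44 + 75/83) = sqrt(-3577/83) = 7*I*sqrt(6059)/83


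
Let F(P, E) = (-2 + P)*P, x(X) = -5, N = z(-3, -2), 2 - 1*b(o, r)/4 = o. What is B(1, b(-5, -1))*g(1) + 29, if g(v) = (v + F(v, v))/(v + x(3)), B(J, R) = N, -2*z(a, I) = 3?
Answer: 29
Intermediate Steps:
z(a, I) = -3/2 (z(a, I) = -1/2*3 = -3/2)
b(o, r) = 8 - 4*o
N = -3/2 ≈ -1.5000
B(J, R) = -3/2
F(P, E) = P*(-2 + P)
g(v) = (v + v*(-2 + v))/(-5 + v) (g(v) = (v + v*(-2 + v))/(v - 5) = (v + v*(-2 + v))/(-5 + v))
B(1, b(-5, -1))*g(1) + 29 = -3*(-1 + 1)/(2*(-5 + 1)) + 29 = -3*0/(2*(-4)) + 29 = -3*(-1)*0/(2*4) + 29 = -3/2*0 + 29 = 0 + 29 = 29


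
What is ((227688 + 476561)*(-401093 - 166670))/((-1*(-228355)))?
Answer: -3668316743/2095 ≈ -1.7510e+6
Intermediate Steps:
((227688 + 476561)*(-401093 - 166670))/((-1*(-228355))) = (704249*(-567763))/228355 = -399846524987*1/228355 = -3668316743/2095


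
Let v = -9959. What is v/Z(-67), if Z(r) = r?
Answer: 9959/67 ≈ 148.64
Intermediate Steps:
v/Z(-67) = -9959/(-67) = -9959*(-1/67) = 9959/67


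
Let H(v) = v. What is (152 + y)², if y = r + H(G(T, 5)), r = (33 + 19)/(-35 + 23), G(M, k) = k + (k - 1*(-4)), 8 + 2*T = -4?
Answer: 235225/9 ≈ 26136.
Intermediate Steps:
T = -6 (T = -4 + (½)*(-4) = -4 - 2 = -6)
G(M, k) = 4 + 2*k (G(M, k) = k + (k + 4) = k + (4 + k) = 4 + 2*k)
r = -13/3 (r = 52/(-12) = 52*(-1/12) = -13/3 ≈ -4.3333)
y = 29/3 (y = -13/3 + (4 + 2*5) = -13/3 + (4 + 10) = -13/3 + 14 = 29/3 ≈ 9.6667)
(152 + y)² = (152 + 29/3)² = (485/3)² = 235225/9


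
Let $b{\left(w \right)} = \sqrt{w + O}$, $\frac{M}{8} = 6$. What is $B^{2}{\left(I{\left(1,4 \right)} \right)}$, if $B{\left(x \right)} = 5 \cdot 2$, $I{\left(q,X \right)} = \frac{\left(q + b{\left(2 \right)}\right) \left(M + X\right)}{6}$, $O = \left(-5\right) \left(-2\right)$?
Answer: $100$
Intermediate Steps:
$O = 10$
$M = 48$ ($M = 8 \cdot 6 = 48$)
$b{\left(w \right)} = \sqrt{10 + w}$ ($b{\left(w \right)} = \sqrt{w + 10} = \sqrt{10 + w}$)
$I{\left(q,X \right)} = \frac{\left(48 + X\right) \left(q + 2 \sqrt{3}\right)}{6}$ ($I{\left(q,X \right)} = \frac{\left(q + \sqrt{10 + 2}\right) \left(48 + X\right)}{6} = \left(q + \sqrt{12}\right) \left(48 + X\right) \frac{1}{6} = \left(q + 2 \sqrt{3}\right) \left(48 + X\right) \frac{1}{6} = \left(48 + X\right) \left(q + 2 \sqrt{3}\right) \frac{1}{6} = \frac{\left(48 + X\right) \left(q + 2 \sqrt{3}\right)}{6}$)
$B{\left(x \right)} = 10$
$B^{2}{\left(I{\left(1,4 \right)} \right)} = 10^{2} = 100$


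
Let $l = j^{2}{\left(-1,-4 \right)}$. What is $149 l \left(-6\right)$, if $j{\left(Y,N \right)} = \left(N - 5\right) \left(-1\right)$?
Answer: $-72414$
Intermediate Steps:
$j{\left(Y,N \right)} = 5 - N$ ($j{\left(Y,N \right)} = \left(-5 + N\right) \left(-1\right) = 5 - N$)
$l = 81$ ($l = \left(5 - -4\right)^{2} = \left(5 + 4\right)^{2} = 9^{2} = 81$)
$149 l \left(-6\right) = 149 \cdot 81 \left(-6\right) = 149 \left(-486\right) = -72414$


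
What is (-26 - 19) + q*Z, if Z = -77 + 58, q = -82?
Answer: 1513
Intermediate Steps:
Z = -19
(-26 - 19) + q*Z = (-26 - 19) - 82*(-19) = -45 + 1558 = 1513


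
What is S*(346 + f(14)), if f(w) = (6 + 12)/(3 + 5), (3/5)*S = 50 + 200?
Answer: 870625/6 ≈ 1.4510e+5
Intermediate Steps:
S = 1250/3 (S = 5*(50 + 200)/3 = (5/3)*250 = 1250/3 ≈ 416.67)
f(w) = 9/4 (f(w) = 18/8 = 18*(⅛) = 9/4)
S*(346 + f(14)) = 1250*(346 + 9/4)/3 = (1250/3)*(1393/4) = 870625/6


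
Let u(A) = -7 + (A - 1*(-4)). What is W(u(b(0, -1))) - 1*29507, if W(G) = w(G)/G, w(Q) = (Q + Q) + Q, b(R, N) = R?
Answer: -29504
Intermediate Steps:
w(Q) = 3*Q (w(Q) = 2*Q + Q = 3*Q)
u(A) = -3 + A (u(A) = -7 + (A + 4) = -7 + (4 + A) = -3 + A)
W(G) = 3 (W(G) = (3*G)/G = 3)
W(u(b(0, -1))) - 1*29507 = 3 - 1*29507 = 3 - 29507 = -29504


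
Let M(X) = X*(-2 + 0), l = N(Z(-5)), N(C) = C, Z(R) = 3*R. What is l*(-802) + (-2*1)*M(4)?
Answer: 12046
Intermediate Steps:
l = -15 (l = 3*(-5) = -15)
M(X) = -2*X (M(X) = X*(-2) = -2*X)
l*(-802) + (-2*1)*M(4) = -15*(-802) + (-2*1)*(-2*4) = 12030 - 2*(-8) = 12030 + 16 = 12046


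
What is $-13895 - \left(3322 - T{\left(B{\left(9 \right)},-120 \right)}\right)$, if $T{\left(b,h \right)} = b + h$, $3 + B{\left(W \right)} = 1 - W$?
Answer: $-17348$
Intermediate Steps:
$B{\left(W \right)} = -2 - W$ ($B{\left(W \right)} = -3 - \left(-1 + W\right) = -2 - W$)
$-13895 - \left(3322 - T{\left(B{\left(9 \right)},-120 \right)}\right) = -13895 - \left(3322 - \left(\left(-2 - 9\right) - 120\right)\right) = -13895 - \left(3322 - \left(-11 - 120\right)\right) = -13895 - \left(3322 - -131\right) = -13895 - \left(3322 + 131\right) = -13895 - 3453 = -17348$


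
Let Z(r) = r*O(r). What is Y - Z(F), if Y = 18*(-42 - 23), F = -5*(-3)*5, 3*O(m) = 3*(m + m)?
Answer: -12420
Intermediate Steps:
O(m) = 2*m (O(m) = (3*(m + m))/3 = (3*(2*m))/3 = (6*m)/3 = 2*m)
F = 75 (F = 15*5 = 75)
Z(r) = 2*r**2 (Z(r) = r*(2*r) = 2*r**2)
Y = -1170 (Y = 18*(-65) = -1170)
Y - Z(F) = -1170 - 2*75**2 = -1170 - 2*5625 = -1170 - 1*11250 = -1170 - 11250 = -12420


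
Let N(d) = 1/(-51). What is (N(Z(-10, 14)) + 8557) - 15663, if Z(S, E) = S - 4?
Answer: -362407/51 ≈ -7106.0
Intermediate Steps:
Z(S, E) = -4 + S
N(d) = -1/51
(N(Z(-10, 14)) + 8557) - 15663 = (-1/51 + 8557) - 15663 = 436406/51 - 15663 = -362407/51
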